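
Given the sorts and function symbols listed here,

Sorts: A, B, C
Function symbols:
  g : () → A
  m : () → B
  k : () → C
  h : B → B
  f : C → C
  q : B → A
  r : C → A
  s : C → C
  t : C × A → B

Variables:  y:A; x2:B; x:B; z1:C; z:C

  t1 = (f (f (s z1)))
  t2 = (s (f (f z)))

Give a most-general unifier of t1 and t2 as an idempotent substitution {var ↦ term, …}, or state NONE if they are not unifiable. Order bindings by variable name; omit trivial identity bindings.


head clash or occurs-check failure — not unifiable

NONE (not unifiable)


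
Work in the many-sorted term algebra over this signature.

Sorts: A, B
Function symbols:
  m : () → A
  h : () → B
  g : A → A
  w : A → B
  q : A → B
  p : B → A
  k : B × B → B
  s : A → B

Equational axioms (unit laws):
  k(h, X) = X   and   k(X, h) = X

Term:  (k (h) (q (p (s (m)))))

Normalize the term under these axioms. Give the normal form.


1. (k (h) (q (p (s (m)))))  →  (q (p (s (m))))

normal form = (q (p (s (m))))


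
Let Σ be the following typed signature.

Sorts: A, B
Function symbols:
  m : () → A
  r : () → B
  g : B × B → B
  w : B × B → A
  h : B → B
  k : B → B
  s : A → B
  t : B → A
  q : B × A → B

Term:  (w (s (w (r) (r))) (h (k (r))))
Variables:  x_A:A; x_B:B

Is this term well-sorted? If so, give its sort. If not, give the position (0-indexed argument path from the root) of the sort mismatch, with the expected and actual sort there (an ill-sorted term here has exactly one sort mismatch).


well-sorted; sort = A

      (r) : B
      (r) : B
    (w (r) (r)) : A
  (s (w (r) (r))) : B
      (r) : B
    (k (r)) : B
  (h (k (r))) : B
(w (s (w (r) (r))) (h (k (r)))) : A


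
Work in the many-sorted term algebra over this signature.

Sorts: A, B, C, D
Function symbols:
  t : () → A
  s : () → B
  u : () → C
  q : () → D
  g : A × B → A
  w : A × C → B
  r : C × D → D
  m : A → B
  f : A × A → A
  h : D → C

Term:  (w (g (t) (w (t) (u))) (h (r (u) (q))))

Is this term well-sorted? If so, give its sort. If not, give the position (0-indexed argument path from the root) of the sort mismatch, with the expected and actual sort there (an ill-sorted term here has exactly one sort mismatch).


well-sorted; sort = B

    (t) : A
      (t) : A
      (u) : C
    (w (t) (u)) : B
  (g (t) (w (t) (u))) : A
      (u) : C
      (q) : D
    (r (u) (q)) : D
  (h (r (u) (q))) : C
(w (g (t) (w (t) (u))) (h (r (u) (q)))) : B


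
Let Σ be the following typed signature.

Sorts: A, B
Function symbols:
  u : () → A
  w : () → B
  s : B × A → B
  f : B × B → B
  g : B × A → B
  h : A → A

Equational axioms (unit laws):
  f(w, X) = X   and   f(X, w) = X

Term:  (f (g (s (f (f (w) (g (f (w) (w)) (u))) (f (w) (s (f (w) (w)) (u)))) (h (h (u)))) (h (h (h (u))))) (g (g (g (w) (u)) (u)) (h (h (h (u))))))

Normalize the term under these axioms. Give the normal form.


normal form = (f (g (s (f (g (w) (u)) (s (w) (u))) (h (h (u)))) (h (h (h (u))))) (g (g (g (w) (u)) (u)) (h (h (h (u))))))

1. (f (g (s (f (f (w) (g (f (w) (w)) (u))) (f (w) (s (f (w) (w)) (u)))) (h (h (u)))) (h (h (h (u))))) (g (g (g (w) (u)) (u)) (h (h (h (u))))))  →  (f (g (s (f (g (f (w) (w)) (u)) (f (w) (s (f (w) (w)) (u)))) (h (h (u)))) (h (h (h (u))))) (g (g (g (w) (u)) (u)) (h (h (h (u))))))
2. (f (g (s (f (g (f (w) (w)) (u)) (f (w) (s (f (w) (w)) (u)))) (h (h (u)))) (h (h (h (u))))) (g (g (g (w) (u)) (u)) (h (h (h (u))))))  →  (f (g (s (f (g (w) (u)) (f (w) (s (f (w) (w)) (u)))) (h (h (u)))) (h (h (h (u))))) (g (g (g (w) (u)) (u)) (h (h (h (u))))))
3. (f (g (s (f (g (w) (u)) (f (w) (s (f (w) (w)) (u)))) (h (h (u)))) (h (h (h (u))))) (g (g (g (w) (u)) (u)) (h (h (h (u))))))  →  (f (g (s (f (g (w) (u)) (s (f (w) (w)) (u))) (h (h (u)))) (h (h (h (u))))) (g (g (g (w) (u)) (u)) (h (h (h (u))))))
4. (f (g (s (f (g (w) (u)) (s (f (w) (w)) (u))) (h (h (u)))) (h (h (h (u))))) (g (g (g (w) (u)) (u)) (h (h (h (u))))))  →  (f (g (s (f (g (w) (u)) (s (w) (u))) (h (h (u)))) (h (h (h (u))))) (g (g (g (w) (u)) (u)) (h (h (h (u))))))


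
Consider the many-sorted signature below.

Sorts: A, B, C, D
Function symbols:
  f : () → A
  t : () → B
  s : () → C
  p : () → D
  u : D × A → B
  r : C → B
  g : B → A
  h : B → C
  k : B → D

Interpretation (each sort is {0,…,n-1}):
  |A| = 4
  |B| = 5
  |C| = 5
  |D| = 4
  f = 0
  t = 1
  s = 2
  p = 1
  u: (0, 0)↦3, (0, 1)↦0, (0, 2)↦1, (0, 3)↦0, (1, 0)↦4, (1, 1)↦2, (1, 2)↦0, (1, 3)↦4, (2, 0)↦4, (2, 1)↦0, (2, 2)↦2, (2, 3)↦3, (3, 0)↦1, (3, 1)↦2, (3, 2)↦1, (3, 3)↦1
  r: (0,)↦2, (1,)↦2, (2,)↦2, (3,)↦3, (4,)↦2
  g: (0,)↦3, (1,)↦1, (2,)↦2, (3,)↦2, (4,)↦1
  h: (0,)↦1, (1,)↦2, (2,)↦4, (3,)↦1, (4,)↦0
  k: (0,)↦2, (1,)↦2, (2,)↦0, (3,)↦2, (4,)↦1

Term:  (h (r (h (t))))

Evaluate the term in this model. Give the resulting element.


  t = 1
  (h (t)) = h(1,) = 2
  (r (h (t))) = r(2,) = 2
  (h (r (h (t)))) = h(2,) = 4

value = 4


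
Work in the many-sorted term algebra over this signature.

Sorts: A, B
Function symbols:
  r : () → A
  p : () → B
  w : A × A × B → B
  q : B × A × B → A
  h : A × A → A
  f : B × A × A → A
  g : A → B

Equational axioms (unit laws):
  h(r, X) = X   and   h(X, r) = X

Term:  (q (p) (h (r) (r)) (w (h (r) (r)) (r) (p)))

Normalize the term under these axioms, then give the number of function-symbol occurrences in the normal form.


size = 7

1. (q (p) (h (r) (r)) (w (h (r) (r)) (r) (p)))  →  (q (p) (r) (w (h (r) (r)) (r) (p)))
2. (q (p) (r) (w (h (r) (r)) (r) (p)))  →  (q (p) (r) (w (r) (r) (p)))
normal form: (q (p) (r) (w (r) (r) (p)))


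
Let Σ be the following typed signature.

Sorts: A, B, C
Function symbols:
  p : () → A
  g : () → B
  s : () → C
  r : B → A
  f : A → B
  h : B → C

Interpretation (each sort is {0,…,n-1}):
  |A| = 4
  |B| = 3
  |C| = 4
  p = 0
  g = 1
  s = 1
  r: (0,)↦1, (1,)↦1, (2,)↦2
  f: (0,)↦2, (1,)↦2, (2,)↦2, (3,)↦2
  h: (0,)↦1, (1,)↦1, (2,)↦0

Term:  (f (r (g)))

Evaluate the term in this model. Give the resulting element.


  g = 1
  (r (g)) = r(1,) = 1
  (f (r (g))) = f(1,) = 2

value = 2


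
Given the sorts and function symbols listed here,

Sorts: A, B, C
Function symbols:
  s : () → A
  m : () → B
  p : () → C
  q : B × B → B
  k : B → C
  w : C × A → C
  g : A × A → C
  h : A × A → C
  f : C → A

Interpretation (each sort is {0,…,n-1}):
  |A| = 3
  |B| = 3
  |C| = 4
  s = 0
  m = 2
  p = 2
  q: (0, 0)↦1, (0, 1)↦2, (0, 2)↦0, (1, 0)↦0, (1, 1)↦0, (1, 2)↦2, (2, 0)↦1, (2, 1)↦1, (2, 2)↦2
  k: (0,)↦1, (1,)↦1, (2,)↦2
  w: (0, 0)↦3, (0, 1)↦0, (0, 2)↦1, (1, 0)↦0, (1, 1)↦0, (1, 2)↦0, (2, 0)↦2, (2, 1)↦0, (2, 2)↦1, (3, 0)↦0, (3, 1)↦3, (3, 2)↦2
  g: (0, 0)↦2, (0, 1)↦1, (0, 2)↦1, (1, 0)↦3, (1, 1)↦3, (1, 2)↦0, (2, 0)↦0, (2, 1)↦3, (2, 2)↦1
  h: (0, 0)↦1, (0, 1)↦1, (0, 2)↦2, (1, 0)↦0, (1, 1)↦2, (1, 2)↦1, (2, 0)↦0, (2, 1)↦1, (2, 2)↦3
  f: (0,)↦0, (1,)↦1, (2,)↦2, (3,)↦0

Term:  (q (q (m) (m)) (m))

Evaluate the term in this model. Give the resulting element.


value = 2

  m = 2
  m = 2
  (q (m) (m)) = q(2, 2) = 2
  m = 2
  (q (q (m) (m)) (m)) = q(2, 2) = 2


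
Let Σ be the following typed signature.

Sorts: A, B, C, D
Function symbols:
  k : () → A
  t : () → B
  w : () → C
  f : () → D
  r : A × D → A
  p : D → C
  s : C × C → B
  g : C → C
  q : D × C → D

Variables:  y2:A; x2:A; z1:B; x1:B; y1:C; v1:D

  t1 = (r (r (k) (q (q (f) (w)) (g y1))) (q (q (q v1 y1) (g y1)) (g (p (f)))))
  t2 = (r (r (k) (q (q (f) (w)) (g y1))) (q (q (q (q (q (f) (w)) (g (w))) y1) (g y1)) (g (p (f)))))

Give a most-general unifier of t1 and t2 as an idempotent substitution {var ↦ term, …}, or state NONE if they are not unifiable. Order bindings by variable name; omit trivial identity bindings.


{v1 ↦ (q (q (f) (w)) (g (w)))}


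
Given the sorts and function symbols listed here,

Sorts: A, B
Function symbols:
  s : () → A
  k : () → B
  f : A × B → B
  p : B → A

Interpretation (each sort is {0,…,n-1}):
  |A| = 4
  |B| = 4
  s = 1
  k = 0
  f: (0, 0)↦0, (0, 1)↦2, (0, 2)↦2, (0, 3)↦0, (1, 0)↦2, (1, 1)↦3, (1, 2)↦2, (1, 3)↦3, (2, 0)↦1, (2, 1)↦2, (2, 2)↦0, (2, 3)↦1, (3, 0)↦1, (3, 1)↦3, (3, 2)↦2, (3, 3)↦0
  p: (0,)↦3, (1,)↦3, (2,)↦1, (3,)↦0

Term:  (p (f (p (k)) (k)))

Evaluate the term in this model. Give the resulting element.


value = 3

  k = 0
  (p (k)) = p(0,) = 3
  k = 0
  (f (p (k)) (k)) = f(3, 0) = 1
  (p (f (p (k)) (k))) = p(1,) = 3


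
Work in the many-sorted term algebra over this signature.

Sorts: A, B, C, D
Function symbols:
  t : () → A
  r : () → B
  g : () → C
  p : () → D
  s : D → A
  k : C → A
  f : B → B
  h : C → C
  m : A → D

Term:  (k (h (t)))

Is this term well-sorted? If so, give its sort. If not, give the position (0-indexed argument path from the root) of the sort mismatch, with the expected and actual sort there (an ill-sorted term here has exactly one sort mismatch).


    (t) : A
  (h (t)) : ✗ arg 0 at [0, 0] has sort A, expected C

ill-sorted at position [0, 0]: expected C, got A


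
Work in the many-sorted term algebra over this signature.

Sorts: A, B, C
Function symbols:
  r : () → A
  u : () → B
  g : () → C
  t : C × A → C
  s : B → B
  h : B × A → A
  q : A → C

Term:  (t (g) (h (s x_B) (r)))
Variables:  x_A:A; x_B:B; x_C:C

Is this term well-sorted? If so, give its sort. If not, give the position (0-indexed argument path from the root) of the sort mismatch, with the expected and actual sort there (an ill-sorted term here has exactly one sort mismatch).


well-sorted; sort = C

  (g) : C
      x_B : B
    (s x_B) : B
    (r) : A
  (h (s x_B) (r)) : A
(t (g) (h (s x_B) (r))) : C


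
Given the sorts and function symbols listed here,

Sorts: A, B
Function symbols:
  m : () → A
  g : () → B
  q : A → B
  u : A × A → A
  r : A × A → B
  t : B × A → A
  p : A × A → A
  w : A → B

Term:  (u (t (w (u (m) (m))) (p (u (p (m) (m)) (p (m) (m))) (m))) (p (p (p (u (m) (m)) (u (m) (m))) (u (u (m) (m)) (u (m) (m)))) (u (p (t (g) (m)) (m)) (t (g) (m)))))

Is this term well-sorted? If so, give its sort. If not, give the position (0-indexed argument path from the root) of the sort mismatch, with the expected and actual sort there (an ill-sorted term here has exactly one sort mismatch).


well-sorted; sort = A

        (m) : A
        (m) : A
      (u (m) (m)) : A
    (w (u (m) (m))) : B
          (m) : A
          (m) : A
        (p (m) (m)) : A
          (m) : A
          (m) : A
        (p (m) (m)) : A
      (u (p (m) (m)) (p (m) (m))) : A
      (m) : A
    (p (u (p (m) (m)) (p (m) (m))) (m)) : A
  (t (w (u (m) (m))) (p (u (p (m) (m)) (p (m) (m))) (m))) : A
          (m) : A
          (m) : A
        (u (m) (m)) : A
          (m) : A
          (m) : A
        (u (m) (m)) : A
      (p (u (m) (m)) (u (m) (m))) : A
          (m) : A
          (m) : A
        (u (m) (m)) : A
          (m) : A
          (m) : A
        (u (m) (m)) : A
      (u (u (m) (m)) (u (m) (m))) : A
    (p (p (u (m) (m)) (u (m) (m))) (u (u (m) (m)) (u (m) (m)))) : A
          (g) : B
          (m) : A
        (t (g) (m)) : A
        (m) : A
      (p (t (g) (m)) (m)) : A
        (g) : B
        (m) : A
      (t (g) (m)) : A
    (u (p (t (g) (m)) (m)) (t (g) (m))) : A
  (p (p (p (u (m) (m)) (u (m) (m))) (u (u (m) (m)) (u (m) (m)))) (u (p (t (g) (m)) (m)) (t (g) (m)))) : A
(u (t (w (u (m) (m))) (p (u (p (m) (m)) (p (m) (m))) (m))) (p (p (p (u (m) (m)) (u (m) (m))) (u (u (m) (m)) (u (m) (m)))) (u (p (t (g) (m)) (m)) (t (g) (m))))) : A


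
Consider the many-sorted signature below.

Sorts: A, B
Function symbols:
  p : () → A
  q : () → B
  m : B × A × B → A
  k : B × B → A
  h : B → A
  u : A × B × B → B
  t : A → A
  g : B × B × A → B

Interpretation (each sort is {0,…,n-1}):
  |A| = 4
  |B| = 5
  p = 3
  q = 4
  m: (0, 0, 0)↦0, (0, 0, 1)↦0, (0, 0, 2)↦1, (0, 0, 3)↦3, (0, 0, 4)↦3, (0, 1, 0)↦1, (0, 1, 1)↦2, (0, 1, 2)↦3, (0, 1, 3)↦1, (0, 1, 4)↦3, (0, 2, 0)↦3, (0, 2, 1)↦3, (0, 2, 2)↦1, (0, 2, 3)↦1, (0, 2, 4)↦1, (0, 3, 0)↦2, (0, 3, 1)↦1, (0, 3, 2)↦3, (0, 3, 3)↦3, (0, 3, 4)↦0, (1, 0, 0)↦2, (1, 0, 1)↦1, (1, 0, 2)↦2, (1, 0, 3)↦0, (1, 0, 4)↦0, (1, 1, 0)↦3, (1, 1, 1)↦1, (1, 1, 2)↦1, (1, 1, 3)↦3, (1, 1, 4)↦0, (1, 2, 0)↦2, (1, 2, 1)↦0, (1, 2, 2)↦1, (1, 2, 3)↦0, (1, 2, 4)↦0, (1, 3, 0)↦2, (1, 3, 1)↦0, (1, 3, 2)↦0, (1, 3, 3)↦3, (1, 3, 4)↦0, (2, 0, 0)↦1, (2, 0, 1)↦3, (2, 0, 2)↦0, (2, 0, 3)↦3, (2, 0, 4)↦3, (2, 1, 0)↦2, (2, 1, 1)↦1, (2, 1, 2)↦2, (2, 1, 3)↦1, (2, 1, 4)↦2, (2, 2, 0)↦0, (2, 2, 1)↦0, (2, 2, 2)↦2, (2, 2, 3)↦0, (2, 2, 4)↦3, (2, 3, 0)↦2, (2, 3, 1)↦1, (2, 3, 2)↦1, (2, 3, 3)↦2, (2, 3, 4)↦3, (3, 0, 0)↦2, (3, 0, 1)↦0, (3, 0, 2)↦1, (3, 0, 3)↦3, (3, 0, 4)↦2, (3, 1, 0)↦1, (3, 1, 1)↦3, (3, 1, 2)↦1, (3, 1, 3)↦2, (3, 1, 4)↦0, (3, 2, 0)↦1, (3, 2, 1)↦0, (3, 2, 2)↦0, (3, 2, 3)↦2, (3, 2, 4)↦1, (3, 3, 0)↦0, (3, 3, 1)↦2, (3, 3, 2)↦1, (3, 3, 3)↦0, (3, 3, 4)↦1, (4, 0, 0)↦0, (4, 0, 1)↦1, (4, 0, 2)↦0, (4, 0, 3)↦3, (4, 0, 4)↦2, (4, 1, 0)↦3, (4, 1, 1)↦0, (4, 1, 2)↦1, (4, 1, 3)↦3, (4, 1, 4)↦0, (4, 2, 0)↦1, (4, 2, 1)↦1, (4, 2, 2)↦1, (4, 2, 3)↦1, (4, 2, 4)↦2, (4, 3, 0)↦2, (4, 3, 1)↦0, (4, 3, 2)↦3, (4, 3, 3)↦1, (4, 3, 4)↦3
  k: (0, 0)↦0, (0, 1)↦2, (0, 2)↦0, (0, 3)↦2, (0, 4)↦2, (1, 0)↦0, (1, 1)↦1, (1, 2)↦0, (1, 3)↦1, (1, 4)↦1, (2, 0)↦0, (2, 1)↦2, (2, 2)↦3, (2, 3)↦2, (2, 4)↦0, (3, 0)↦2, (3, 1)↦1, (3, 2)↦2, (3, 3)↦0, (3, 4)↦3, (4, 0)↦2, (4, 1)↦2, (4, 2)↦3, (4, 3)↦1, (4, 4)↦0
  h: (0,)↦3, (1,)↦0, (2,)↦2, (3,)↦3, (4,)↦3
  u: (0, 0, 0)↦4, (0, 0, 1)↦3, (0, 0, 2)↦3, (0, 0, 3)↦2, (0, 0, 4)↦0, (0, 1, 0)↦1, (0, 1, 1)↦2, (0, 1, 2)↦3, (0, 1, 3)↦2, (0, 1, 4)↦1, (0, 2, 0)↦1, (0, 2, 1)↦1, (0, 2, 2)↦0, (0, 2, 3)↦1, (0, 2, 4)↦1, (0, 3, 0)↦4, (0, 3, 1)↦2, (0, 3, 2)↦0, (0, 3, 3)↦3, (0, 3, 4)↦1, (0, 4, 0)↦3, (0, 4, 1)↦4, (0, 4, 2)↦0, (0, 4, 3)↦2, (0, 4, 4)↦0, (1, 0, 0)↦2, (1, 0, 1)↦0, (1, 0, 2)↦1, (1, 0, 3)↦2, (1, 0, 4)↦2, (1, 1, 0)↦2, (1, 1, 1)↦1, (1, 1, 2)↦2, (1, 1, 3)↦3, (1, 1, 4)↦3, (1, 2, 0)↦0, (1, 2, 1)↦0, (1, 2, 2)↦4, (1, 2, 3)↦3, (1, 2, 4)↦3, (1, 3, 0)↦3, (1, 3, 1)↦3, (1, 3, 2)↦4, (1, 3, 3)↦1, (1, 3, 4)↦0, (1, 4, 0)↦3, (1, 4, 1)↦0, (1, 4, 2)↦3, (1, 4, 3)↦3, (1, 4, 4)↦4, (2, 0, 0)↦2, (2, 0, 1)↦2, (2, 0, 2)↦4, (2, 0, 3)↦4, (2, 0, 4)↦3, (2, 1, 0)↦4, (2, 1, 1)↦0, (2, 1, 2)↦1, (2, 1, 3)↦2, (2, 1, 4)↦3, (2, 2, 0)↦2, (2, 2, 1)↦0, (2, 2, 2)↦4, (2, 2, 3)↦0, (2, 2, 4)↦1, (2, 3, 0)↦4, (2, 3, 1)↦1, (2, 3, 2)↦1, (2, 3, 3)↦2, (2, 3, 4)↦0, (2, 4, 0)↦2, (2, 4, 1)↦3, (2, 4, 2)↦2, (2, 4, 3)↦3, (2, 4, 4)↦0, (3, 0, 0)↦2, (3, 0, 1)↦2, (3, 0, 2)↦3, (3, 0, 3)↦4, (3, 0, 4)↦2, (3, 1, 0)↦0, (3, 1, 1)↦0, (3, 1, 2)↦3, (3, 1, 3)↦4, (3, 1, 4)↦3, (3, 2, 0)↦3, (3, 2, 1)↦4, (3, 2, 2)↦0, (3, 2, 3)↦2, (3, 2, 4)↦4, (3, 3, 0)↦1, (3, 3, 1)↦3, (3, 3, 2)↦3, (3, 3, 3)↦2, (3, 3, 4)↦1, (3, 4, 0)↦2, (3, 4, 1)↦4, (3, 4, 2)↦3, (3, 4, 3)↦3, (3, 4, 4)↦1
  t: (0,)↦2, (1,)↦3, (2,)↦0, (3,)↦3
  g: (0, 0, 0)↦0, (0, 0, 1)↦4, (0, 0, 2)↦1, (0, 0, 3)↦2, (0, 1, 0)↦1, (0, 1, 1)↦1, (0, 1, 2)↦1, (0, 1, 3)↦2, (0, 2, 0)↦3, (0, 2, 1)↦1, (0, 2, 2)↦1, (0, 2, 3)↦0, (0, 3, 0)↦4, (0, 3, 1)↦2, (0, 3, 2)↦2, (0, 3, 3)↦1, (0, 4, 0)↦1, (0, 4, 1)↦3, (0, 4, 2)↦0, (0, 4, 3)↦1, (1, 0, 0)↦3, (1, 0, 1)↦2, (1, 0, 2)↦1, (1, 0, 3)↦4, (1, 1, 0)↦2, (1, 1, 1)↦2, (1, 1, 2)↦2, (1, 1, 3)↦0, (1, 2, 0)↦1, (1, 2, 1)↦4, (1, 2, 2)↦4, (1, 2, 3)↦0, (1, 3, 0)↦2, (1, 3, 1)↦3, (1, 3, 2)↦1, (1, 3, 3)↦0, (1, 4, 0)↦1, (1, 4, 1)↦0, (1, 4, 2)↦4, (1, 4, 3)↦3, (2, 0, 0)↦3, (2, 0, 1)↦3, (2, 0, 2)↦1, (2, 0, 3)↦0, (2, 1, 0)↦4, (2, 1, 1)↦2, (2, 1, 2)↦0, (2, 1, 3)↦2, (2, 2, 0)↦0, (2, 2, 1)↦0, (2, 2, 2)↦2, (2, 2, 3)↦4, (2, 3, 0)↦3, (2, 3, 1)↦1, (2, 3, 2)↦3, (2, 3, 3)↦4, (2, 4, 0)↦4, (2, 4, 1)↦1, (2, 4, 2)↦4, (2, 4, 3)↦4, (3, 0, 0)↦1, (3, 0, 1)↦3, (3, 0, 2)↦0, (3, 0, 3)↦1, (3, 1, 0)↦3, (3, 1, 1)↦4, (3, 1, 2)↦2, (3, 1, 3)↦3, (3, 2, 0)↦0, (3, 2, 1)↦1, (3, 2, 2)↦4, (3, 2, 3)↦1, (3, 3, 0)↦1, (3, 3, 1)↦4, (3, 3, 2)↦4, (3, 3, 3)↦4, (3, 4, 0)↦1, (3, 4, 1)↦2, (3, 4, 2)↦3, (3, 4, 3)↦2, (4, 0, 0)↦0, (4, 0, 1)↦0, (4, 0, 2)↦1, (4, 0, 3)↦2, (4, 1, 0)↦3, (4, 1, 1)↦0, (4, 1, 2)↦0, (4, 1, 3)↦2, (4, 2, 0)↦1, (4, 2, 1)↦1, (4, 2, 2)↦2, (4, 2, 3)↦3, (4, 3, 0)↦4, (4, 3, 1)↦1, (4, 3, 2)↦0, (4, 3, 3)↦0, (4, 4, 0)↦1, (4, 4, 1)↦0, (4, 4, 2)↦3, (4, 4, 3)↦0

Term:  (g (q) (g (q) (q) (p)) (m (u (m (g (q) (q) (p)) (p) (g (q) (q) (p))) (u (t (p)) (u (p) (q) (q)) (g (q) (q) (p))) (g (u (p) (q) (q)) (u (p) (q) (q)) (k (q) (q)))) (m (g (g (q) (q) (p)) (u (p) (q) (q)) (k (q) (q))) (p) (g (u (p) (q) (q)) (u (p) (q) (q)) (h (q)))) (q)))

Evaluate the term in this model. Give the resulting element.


  q = 4
  q = 4
  q = 4
  p = 3
  (g (q) (q) (p)) = g(4, 4, 3) = 0
  q = 4
  q = 4
  p = 3
  (g (q) (q) (p)) = g(4, 4, 3) = 0
  p = 3
  q = 4
  q = 4
  p = 3
  (g (q) (q) (p)) = g(4, 4, 3) = 0
  (m (g (q) (q) (p)) (p) (g (q) (q) (p))) = m(0, 3, 0) = 2
  p = 3
  (t (p)) = t(3,) = 3
  p = 3
  q = 4
  q = 4
  (u (p) (q) (q)) = u(3, 4, 4) = 1
  q = 4
  q = 4
  p = 3
  (g (q) (q) (p)) = g(4, 4, 3) = 0
  (u (t (p)) (u (p) (q) (q)) (g (q) (q) (p))) = u(3, 1, 0) = 0
  p = 3
  q = 4
  q = 4
  (u (p) (q) (q)) = u(3, 4, 4) = 1
  p = 3
  q = 4
  q = 4
  (u (p) (q) (q)) = u(3, 4, 4) = 1
  q = 4
  q = 4
  (k (q) (q)) = k(4, 4) = 0
  (g (u (p) (q) (q)) (u (p) (q) (q)) (k (q) (q))) = g(1, 1, 0) = 2
  (u (m (g (q) (q) (p)) (p) (g (q) (q) (p))) (u (t (p)) (u (p) (q) (q)) (g (q) (q) (p))) (g (u (p) (q) (q)) (u (p) (q) (q)) (k (q) (q)))) = u(2, 0, 2) = 4
  q = 4
  q = 4
  p = 3
  (g (q) (q) (p)) = g(4, 4, 3) = 0
  p = 3
  q = 4
  q = 4
  (u (p) (q) (q)) = u(3, 4, 4) = 1
  q = 4
  q = 4
  (k (q) (q)) = k(4, 4) = 0
  (g (g (q) (q) (p)) (u (p) (q) (q)) (k (q) (q))) = g(0, 1, 0) = 1
  p = 3
  p = 3
  q = 4
  q = 4
  (u (p) (q) (q)) = u(3, 4, 4) = 1
  p = 3
  q = 4
  q = 4
  (u (p) (q) (q)) = u(3, 4, 4) = 1
  q = 4
  (h (q)) = h(4,) = 3
  (g (u (p) (q) (q)) (u (p) (q) (q)) (h (q))) = g(1, 1, 3) = 0
  (m (g (g (q) (q) (p)) (u (p) (q) (q)) (k (q) (q))) (p) (g (u (p) (q) (q)) (u (p) (q) (q)) (h (q)))) = m(1, 3, 0) = 2
  q = 4
  (m (u (m (g (q) (q) (p)) (p) (g (q) (q) (p))) (u (t (p)) (u (p) (q) (q)) (g (q) (q) (p))) (g (u (p) (q) (q)) (u (p) (q) (q)) (k (q) (q)))) (m (g (g (q) (q) (p)) (u (p) (q) (q)) (k (q) (q))) (p) (g (u (p) (q) (q)) (u (p) (q) (q)) (h (q)))) (q)) = m(4, 2, 4) = 2
  (g (q) (g (q) (q) (p)) (m (u (m (g (q) (q) (p)) (p) (g (q) (q) (p))) (u (t (p)) (u (p) (q) (q)) (g (q) (q) (p))) (g (u (p) (q) (q)) (u (p) (q) (q)) (k (q) (q)))) (m (g (g (q) (q) (p)) (u (p) (q) (q)) (k (q) (q))) (p) (g (u (p) (q) (q)) (u (p) (q) (q)) (h (q)))) (q))) = g(4, 0, 2) = 1

value = 1


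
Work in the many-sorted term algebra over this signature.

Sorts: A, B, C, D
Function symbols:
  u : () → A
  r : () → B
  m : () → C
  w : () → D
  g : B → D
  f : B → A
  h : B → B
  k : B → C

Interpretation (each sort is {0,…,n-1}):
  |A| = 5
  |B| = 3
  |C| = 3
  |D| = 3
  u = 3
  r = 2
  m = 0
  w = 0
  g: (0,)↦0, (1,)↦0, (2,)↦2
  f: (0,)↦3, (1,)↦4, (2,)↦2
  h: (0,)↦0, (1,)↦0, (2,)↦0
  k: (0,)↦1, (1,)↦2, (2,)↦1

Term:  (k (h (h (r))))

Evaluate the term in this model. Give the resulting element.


value = 1

  r = 2
  (h (r)) = h(2,) = 0
  (h (h (r))) = h(0,) = 0
  (k (h (h (r)))) = k(0,) = 1


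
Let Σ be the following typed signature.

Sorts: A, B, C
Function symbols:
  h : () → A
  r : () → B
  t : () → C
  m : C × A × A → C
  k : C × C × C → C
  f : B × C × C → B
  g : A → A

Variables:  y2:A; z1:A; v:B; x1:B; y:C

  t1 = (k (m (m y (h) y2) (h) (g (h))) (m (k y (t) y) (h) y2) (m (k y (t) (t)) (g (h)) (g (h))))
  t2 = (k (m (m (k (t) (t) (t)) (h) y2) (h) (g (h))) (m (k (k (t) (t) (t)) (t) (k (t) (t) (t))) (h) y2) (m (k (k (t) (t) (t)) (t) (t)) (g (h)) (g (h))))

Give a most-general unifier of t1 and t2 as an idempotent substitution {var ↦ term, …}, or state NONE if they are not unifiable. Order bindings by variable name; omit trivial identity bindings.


{y ↦ (k (t) (t) (t))}


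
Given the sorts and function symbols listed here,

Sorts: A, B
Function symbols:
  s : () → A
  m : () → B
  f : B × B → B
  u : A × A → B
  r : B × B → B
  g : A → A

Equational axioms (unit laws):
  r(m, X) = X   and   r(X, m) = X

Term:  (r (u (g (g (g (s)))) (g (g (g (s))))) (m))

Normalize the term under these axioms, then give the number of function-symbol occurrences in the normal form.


1. (r (u (g (g (g (s)))) (g (g (g (s))))) (m))  →  (u (g (g (g (s)))) (g (g (g (s)))))
normal form: (u (g (g (g (s)))) (g (g (g (s)))))

size = 9


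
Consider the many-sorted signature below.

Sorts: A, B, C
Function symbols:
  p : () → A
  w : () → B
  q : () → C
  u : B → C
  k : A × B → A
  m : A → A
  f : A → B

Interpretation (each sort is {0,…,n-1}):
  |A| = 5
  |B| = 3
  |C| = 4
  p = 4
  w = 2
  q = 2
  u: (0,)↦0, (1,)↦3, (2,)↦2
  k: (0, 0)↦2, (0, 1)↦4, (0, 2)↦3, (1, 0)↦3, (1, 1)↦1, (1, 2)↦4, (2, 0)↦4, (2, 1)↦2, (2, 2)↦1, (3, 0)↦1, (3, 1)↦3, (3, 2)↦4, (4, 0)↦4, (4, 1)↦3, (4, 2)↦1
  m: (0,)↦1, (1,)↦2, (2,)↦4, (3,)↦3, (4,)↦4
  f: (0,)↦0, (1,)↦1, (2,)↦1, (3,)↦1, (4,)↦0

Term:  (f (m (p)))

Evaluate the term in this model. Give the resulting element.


  p = 4
  (m (p)) = m(4,) = 4
  (f (m (p))) = f(4,) = 0

value = 0


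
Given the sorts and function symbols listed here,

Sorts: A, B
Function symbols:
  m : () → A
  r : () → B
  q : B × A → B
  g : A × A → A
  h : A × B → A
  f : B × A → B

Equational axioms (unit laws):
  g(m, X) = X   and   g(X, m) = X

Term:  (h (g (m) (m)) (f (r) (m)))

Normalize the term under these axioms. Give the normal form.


1. (h (g (m) (m)) (f (r) (m)))  →  (h (m) (f (r) (m)))

normal form = (h (m) (f (r) (m)))


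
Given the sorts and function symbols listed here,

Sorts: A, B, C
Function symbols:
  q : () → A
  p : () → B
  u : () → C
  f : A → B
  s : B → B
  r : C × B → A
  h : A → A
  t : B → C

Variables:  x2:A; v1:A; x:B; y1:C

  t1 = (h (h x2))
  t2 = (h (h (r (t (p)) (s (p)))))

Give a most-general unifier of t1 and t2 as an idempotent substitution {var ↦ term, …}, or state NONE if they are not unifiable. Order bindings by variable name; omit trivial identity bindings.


{x2 ↦ (r (t (p)) (s (p)))}


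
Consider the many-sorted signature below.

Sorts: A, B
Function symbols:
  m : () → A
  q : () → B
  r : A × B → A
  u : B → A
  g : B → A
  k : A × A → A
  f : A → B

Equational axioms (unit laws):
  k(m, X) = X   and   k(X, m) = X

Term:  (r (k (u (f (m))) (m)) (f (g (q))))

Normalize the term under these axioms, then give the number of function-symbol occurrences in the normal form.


size = 7

1. (r (k (u (f (m))) (m)) (f (g (q))))  →  (r (u (f (m))) (f (g (q))))
normal form: (r (u (f (m))) (f (g (q))))


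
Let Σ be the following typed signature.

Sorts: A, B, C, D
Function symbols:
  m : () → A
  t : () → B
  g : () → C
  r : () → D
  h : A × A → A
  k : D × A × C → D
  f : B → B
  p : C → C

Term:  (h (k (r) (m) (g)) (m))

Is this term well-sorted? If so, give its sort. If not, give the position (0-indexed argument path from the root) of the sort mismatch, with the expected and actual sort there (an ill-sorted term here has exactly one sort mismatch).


    (r) : D
    (m) : A
    (g) : C
  (k (r) (m) (g)) : D
  (m) : A
(h (k (r) (m) (g)) (m)) : ✗ arg 0 at [0] has sort D, expected A

ill-sorted at position [0]: expected A, got D


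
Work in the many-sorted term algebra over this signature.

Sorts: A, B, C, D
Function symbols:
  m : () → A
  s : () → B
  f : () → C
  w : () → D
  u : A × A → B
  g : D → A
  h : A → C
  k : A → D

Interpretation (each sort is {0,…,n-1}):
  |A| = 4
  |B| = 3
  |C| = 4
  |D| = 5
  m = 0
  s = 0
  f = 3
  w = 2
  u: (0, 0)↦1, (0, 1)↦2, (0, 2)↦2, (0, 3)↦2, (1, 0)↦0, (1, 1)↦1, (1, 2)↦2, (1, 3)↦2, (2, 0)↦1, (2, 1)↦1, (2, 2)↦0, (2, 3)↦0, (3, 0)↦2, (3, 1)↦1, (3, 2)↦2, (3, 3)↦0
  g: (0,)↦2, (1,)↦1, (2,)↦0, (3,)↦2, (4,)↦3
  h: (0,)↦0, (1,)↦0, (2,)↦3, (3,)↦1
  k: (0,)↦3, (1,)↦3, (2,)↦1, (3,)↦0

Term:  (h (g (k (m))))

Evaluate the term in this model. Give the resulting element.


  m = 0
  (k (m)) = k(0,) = 3
  (g (k (m))) = g(3,) = 2
  (h (g (k (m)))) = h(2,) = 3

value = 3


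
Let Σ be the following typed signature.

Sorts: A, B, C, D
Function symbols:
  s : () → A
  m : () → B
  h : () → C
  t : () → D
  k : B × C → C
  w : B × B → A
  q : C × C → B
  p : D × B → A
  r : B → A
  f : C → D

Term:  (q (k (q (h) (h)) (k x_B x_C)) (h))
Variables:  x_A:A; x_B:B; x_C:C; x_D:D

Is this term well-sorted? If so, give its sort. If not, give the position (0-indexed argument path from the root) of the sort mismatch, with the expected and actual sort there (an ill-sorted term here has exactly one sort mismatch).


well-sorted; sort = B

      (h) : C
      (h) : C
    (q (h) (h)) : B
      x_B : B
      x_C : C
    (k x_B x_C) : C
  (k (q (h) (h)) (k x_B x_C)) : C
  (h) : C
(q (k (q (h) (h)) (k x_B x_C)) (h)) : B


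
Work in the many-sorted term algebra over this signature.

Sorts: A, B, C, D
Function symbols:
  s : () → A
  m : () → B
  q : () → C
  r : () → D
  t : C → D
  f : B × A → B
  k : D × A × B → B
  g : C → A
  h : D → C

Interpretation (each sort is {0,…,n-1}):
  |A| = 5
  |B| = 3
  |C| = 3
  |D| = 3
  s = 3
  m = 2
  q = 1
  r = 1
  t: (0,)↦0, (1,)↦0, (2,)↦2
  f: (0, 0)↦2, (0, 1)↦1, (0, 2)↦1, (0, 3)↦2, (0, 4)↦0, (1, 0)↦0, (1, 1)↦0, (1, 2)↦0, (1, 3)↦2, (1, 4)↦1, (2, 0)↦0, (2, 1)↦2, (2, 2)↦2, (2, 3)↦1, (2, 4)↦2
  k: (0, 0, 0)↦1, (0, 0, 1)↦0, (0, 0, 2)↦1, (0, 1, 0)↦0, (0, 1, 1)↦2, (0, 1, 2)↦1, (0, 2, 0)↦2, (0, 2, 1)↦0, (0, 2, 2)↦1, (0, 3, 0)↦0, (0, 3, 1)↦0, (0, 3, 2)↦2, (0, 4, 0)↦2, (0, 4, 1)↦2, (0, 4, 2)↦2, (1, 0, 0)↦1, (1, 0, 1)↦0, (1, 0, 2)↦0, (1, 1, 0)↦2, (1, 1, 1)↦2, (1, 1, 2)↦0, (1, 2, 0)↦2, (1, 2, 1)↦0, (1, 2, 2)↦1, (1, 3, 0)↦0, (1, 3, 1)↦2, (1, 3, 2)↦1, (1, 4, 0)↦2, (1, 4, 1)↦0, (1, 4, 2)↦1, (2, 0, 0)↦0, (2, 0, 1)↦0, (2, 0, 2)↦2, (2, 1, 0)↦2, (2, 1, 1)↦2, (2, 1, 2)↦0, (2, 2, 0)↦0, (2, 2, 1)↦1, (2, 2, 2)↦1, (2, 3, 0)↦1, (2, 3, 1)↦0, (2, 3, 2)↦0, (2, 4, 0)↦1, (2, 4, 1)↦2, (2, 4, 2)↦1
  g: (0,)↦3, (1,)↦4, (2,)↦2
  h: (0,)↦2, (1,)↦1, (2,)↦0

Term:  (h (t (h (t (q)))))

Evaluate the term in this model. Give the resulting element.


value = 0

  q = 1
  (t (q)) = t(1,) = 0
  (h (t (q))) = h(0,) = 2
  (t (h (t (q)))) = t(2,) = 2
  (h (t (h (t (q))))) = h(2,) = 0


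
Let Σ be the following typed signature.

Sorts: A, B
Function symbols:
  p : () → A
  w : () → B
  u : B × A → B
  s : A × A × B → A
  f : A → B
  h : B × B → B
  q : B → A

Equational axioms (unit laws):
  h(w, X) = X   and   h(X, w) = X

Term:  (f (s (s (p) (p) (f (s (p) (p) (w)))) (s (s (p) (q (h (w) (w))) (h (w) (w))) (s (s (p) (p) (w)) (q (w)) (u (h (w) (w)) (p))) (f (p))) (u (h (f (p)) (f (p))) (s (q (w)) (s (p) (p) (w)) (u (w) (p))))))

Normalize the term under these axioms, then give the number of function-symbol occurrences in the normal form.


1. (f (s (s (p) (p) (f (s (p) (p) (w)))) (s (s (p) (q (h (w) (w))) (h (w) (w))) (s (s (p) (p) (w)) (q (w)) (u (h (w) (w)) (p))) (f (p))) (u (h (f (p)) (f (p))) (s (q (w)) (s (p) (p) (w)) (u (w) (p))))))  →  (f (s (s (p) (p) (f (s (p) (p) (w)))) (s (s (p) (q (w)) (h (w) (w))) (s (s (p) (p) (w)) (q (w)) (u (h (w) (w)) (p))) (f (p))) (u (h (f (p)) (f (p))) (s (q (w)) (s (p) (p) (w)) (u (w) (p))))))
2. (f (s (s (p) (p) (f (s (p) (p) (w)))) (s (s (p) (q (w)) (h (w) (w))) (s (s (p) (p) (w)) (q (w)) (u (h (w) (w)) (p))) (f (p))) (u (h (f (p)) (f (p))) (s (q (w)) (s (p) (p) (w)) (u (w) (p))))))  →  (f (s (s (p) (p) (f (s (p) (p) (w)))) (s (s (p) (q (w)) (w)) (s (s (p) (p) (w)) (q (w)) (u (h (w) (w)) (p))) (f (p))) (u (h (f (p)) (f (p))) (s (q (w)) (s (p) (p) (w)) (u (w) (p))))))
3. (f (s (s (p) (p) (f (s (p) (p) (w)))) (s (s (p) (q (w)) (w)) (s (s (p) (p) (w)) (q (w)) (u (h (w) (w)) (p))) (f (p))) (u (h (f (p)) (f (p))) (s (q (w)) (s (p) (p) (w)) (u (w) (p))))))  →  (f (s (s (p) (p) (f (s (p) (p) (w)))) (s (s (p) (q (w)) (w)) (s (s (p) (p) (w)) (q (w)) (u (w) (p))) (f (p))) (u (h (f (p)) (f (p))) (s (q (w)) (s (p) (p) (w)) (u (w) (p))))))
normal form: (f (s (s (p) (p) (f (s (p) (p) (w)))) (s (s (p) (q (w)) (w)) (s (s (p) (p) (w)) (q (w)) (u (w) (p))) (f (p))) (u (h (f (p)) (f (p))) (s (q (w)) (s (p) (p) (w)) (u (w) (p))))))

size = 44


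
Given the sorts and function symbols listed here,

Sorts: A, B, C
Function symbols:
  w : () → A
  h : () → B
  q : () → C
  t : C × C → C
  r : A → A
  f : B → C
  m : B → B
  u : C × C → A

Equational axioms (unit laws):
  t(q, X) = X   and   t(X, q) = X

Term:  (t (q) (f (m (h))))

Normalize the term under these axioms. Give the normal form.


normal form = (f (m (h)))

1. (t (q) (f (m (h))))  →  (f (m (h)))


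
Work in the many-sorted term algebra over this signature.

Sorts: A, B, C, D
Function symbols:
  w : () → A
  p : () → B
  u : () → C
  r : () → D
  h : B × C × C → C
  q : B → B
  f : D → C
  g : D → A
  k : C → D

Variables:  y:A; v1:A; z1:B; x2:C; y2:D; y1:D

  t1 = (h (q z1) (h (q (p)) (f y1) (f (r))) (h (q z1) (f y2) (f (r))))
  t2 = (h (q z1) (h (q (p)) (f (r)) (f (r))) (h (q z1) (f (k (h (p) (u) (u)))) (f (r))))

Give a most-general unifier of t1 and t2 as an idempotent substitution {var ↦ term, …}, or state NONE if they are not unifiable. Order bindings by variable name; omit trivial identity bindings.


{y1 ↦ (r), y2 ↦ (k (h (p) (u) (u)))}


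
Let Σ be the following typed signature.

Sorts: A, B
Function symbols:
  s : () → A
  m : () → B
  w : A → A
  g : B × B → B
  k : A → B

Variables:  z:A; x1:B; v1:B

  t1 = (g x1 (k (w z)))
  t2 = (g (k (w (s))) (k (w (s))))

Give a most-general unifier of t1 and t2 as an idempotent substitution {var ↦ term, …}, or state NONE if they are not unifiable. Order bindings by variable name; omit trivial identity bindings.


{x1 ↦ (k (w (s))), z ↦ (s)}


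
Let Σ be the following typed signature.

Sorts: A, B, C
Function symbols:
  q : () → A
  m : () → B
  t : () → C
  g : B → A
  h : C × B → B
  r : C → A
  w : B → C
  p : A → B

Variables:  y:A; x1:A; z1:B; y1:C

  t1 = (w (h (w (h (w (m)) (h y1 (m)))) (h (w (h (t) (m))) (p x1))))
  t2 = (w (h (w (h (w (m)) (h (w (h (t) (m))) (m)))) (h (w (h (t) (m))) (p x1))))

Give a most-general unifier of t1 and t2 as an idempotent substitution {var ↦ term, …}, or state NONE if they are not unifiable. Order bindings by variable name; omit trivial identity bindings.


{y1 ↦ (w (h (t) (m)))}


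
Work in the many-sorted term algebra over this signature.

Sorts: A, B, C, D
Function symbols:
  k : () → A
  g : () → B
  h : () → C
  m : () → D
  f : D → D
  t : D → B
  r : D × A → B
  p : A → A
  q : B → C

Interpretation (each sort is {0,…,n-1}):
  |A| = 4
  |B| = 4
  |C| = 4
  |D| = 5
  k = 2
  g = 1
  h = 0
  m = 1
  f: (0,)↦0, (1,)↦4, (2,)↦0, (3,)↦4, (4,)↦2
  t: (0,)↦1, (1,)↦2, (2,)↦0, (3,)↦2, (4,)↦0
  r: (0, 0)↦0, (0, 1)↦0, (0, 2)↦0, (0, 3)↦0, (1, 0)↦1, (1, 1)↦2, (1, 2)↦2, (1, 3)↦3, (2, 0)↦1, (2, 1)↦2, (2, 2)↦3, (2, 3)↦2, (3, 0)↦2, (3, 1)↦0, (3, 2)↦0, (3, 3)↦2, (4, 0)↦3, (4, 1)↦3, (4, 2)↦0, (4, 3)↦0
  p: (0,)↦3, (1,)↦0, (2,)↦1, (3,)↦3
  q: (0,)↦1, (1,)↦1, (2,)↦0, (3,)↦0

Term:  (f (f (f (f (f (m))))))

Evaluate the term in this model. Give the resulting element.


  m = 1
  (f (m)) = f(1,) = 4
  (f (f (m))) = f(4,) = 2
  (f (f (f (m)))) = f(2,) = 0
  (f (f (f (f (m))))) = f(0,) = 0
  (f (f (f (f (f (m)))))) = f(0,) = 0

value = 0


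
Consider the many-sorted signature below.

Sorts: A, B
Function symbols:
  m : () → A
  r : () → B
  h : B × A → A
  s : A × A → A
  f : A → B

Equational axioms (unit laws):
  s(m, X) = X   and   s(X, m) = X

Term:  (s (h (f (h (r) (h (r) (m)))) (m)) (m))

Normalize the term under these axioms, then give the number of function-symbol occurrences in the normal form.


1. (s (h (f (h (r) (h (r) (m)))) (m)) (m))  →  (h (f (h (r) (h (r) (m)))) (m))
normal form: (h (f (h (r) (h (r) (m)))) (m))

size = 8


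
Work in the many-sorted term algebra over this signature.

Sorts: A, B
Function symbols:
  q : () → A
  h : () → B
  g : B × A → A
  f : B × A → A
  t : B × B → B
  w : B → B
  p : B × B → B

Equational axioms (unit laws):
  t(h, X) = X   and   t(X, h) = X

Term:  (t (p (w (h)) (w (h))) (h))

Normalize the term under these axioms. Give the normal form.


1. (t (p (w (h)) (w (h))) (h))  →  (p (w (h)) (w (h)))

normal form = (p (w (h)) (w (h)))


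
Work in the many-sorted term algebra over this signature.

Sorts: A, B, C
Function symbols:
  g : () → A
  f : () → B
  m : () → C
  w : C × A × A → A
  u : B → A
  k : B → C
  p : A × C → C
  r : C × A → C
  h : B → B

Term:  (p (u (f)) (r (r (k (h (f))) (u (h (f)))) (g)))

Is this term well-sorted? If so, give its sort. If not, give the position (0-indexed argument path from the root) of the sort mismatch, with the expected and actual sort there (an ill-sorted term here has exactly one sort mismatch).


    (f) : B
  (u (f)) : A
          (f) : B
        (h (f)) : B
      (k (h (f))) : C
          (f) : B
        (h (f)) : B
      (u (h (f))) : A
    (r (k (h (f))) (u (h (f)))) : C
    (g) : A
  (r (r (k (h (f))) (u (h (f)))) (g)) : C
(p (u (f)) (r (r (k (h (f))) (u (h (f)))) (g))) : C

well-sorted; sort = C


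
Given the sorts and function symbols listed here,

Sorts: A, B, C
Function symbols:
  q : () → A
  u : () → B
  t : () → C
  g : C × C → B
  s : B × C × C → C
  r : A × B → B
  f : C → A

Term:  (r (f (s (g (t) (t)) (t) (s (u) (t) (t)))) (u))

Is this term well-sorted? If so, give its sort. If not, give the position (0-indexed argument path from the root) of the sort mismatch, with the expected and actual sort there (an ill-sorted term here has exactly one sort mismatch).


        (t) : C
        (t) : C
      (g (t) (t)) : B
      (t) : C
        (u) : B
        (t) : C
        (t) : C
      (s (u) (t) (t)) : C
    (s (g (t) (t)) (t) (s (u) (t) (t))) : C
  (f (s (g (t) (t)) (t) (s (u) (t) (t)))) : A
  (u) : B
(r (f (s (g (t) (t)) (t) (s (u) (t) (t)))) (u)) : B

well-sorted; sort = B


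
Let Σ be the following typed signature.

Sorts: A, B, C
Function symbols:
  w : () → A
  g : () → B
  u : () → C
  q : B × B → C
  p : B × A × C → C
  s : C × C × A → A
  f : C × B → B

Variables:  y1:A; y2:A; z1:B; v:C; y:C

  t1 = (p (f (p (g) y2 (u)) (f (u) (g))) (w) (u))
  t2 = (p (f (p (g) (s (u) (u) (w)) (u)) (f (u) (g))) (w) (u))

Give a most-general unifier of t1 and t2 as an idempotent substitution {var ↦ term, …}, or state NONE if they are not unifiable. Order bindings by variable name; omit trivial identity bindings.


{y2 ↦ (s (u) (u) (w))}


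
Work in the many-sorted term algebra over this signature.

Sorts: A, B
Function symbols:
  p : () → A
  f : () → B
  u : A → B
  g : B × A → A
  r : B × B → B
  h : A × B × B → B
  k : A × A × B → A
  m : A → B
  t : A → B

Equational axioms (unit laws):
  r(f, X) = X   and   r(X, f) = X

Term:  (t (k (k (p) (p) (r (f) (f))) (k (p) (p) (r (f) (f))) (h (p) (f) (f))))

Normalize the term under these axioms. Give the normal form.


1. (t (k (k (p) (p) (r (f) (f))) (k (p) (p) (r (f) (f))) (h (p) (f) (f))))  →  (t (k (k (p) (p) (f)) (k (p) (p) (r (f) (f))) (h (p) (f) (f))))
2. (t (k (k (p) (p) (f)) (k (p) (p) (r (f) (f))) (h (p) (f) (f))))  →  (t (k (k (p) (p) (f)) (k (p) (p) (f)) (h (p) (f) (f))))

normal form = (t (k (k (p) (p) (f)) (k (p) (p) (f)) (h (p) (f) (f))))


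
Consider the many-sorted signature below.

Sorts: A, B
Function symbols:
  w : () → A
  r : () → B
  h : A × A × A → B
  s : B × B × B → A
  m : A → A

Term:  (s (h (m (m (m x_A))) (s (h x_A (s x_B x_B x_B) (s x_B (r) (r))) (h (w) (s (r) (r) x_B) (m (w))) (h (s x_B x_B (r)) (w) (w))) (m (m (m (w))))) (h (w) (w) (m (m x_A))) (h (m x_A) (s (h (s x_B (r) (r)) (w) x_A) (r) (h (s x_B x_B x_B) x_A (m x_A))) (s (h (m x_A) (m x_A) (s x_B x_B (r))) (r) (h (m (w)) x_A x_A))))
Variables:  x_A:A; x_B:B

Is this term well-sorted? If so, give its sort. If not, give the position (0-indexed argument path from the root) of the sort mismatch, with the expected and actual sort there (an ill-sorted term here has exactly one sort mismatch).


          x_A : A
        (m x_A) : A
      (m (m x_A)) : A
    (m (m (m x_A))) : A
        x_A : A
          x_B : B
          x_B : B
          x_B : B
        (s x_B x_B x_B) : A
          x_B : B
          (r) : B
          (r) : B
        (s x_B (r) (r)) : A
      (h x_A (s x_B x_B x_B) (s x_B (r) (r))) : B
        (w) : A
          (r) : B
          (r) : B
          x_B : B
        (s (r) (r) x_B) : A
          (w) : A
        (m (w)) : A
      (h (w) (s (r) (r) x_B) (m (w))) : B
          x_B : B
          x_B : B
          (r) : B
        (s x_B x_B (r)) : A
        (w) : A
        (w) : A
      (h (s x_B x_B (r)) (w) (w)) : B
    (s (h x_A (s x_B x_B x_B) (s x_B (r) (r))) (h (w) (s (r) (r) x_B) (m (w))) (h (s x_B x_B (r)) (w) (w))) : A
          (w) : A
        (m (w)) : A
      (m (m (w))) : A
    (m (m (m (w)))) : A
  (h (m (m (m x_A))) (s (h x_A (s x_B x_B x_B) (s x_B (r) (r))) (h (w) (s (r) (r) x_B) (m (w))) (h (s x_B x_B (r)) (w) (w))) (m (m (m (w))))) : B
    (w) : A
    (w) : A
        x_A : A
      (m x_A) : A
    (m (m x_A)) : A
  (h (w) (w) (m (m x_A))) : B
      x_A : A
    (m x_A) : A
          x_B : B
          (r) : B
          (r) : B
        (s x_B (r) (r)) : A
        (w) : A
        x_A : A
      (h (s x_B (r) (r)) (w) x_A) : B
      (r) : B
          x_B : B
          x_B : B
          x_B : B
        (s x_B x_B x_B) : A
        x_A : A
          x_A : A
        (m x_A) : A
      (h (s x_B x_B x_B) x_A (m x_A)) : B
    (s (h (s x_B (r) (r)) (w) x_A) (r) (h (s x_B x_B x_B) x_A (m x_A))) : A
          x_A : A
        (m x_A) : A
          x_A : A
        (m x_A) : A
          x_B : B
          x_B : B
          (r) : B
        (s x_B x_B (r)) : A
      (h (m x_A) (m x_A) (s x_B x_B (r))) : B
      (r) : B
          (w) : A
        (m (w)) : A
        x_A : A
        x_A : A
      (h (m (w)) x_A x_A) : B
    (s (h (m x_A) (m x_A) (s x_B x_B (r))) (r) (h (m (w)) x_A x_A)) : A
  (h (m x_A) (s (h (s x_B (r) (r)) (w) x_A) (r) (h (s x_B x_B x_B) x_A (m x_A))) (s (h (m x_A) (m x_A) (s x_B x_B (r))) (r) (h (m (w)) x_A x_A))) : B
(s (h (m (m (m x_A))) (s (h x_A (s x_B x_B x_B) (s x_B (r) (r))) (h (w) (s (r) (r) x_B) (m (w))) (h (s x_B x_B (r)) (w) (w))) (m (m (m (w))))) (h (w) (w) (m (m x_A))) (h (m x_A) (s (h (s x_B (r) (r)) (w) x_A) (r) (h (s x_B x_B x_B) x_A (m x_A))) (s (h (m x_A) (m x_A) (s x_B x_B (r))) (r) (h (m (w)) x_A x_A)))) : A

well-sorted; sort = A


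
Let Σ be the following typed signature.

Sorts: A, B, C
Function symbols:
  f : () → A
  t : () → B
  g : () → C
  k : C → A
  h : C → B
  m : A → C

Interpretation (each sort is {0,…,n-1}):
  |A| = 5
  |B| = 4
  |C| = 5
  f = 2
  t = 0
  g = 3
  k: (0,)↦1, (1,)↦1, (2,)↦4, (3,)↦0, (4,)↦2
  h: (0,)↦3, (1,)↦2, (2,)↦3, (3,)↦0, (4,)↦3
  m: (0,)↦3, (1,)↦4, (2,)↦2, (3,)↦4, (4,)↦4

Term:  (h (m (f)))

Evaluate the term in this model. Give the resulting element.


value = 3

  f = 2
  (m (f)) = m(2,) = 2
  (h (m (f))) = h(2,) = 3


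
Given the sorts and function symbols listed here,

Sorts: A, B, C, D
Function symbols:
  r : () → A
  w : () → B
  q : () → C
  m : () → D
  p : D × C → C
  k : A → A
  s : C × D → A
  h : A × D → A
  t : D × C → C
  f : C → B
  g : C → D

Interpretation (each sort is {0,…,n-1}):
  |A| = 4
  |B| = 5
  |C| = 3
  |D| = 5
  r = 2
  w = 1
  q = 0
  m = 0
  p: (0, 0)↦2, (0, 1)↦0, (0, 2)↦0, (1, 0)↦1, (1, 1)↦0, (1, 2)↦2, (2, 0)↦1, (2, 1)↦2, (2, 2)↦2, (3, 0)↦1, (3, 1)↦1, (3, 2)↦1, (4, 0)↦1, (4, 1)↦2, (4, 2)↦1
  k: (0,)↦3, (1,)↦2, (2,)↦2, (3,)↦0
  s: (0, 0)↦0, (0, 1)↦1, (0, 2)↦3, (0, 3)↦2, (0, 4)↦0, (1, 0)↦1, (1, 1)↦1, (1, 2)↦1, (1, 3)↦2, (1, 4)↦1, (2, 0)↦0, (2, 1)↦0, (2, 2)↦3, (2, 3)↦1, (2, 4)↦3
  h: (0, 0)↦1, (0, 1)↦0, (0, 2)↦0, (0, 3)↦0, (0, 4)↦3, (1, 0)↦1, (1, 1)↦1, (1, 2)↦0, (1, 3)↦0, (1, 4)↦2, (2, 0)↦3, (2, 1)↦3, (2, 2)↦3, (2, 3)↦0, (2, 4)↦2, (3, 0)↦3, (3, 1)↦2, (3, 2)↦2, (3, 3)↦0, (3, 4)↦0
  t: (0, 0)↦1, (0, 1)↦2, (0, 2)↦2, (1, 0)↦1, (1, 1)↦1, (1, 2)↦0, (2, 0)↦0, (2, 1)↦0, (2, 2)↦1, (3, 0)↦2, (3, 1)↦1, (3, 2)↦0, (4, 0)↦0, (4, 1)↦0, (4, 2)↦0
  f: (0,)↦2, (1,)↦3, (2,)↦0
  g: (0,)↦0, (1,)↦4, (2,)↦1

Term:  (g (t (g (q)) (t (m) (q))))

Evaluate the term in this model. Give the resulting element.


  q = 0
  (g (q)) = g(0,) = 0
  m = 0
  q = 0
  (t (m) (q)) = t(0, 0) = 1
  (t (g (q)) (t (m) (q))) = t(0, 1) = 2
  (g (t (g (q)) (t (m) (q)))) = g(2,) = 1

value = 1
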